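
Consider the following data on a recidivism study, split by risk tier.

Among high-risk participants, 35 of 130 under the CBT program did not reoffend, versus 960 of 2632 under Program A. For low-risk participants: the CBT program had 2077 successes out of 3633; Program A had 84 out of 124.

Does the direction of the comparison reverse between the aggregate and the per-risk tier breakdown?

Yes

High-risk: the CBT program 35/130 = 26.9%, Program A 960/2632 = 36.5% → Program A
Low-risk: the CBT program 2077/3633 = 57.2%, Program A 84/124 = 67.7% → Program A
Overall: the CBT program 2112/3763 = 56.1%, Program A 1044/2756 = 37.9% → the CBT program
Program A wins each risk group but the CBT program wins overall — the comparison reverses. Program A's participants skew toward high-risk, which has a lower base rate.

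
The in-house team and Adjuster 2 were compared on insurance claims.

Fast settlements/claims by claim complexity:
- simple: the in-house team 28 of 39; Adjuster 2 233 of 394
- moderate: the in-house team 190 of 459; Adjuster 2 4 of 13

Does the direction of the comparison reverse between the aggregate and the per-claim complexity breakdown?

Yes

Simple: the in-house team 28/39 = 71.8%, Adjuster 2 233/394 = 59.1% → the in-house team
Moderate: the in-house team 190/459 = 41.4%, Adjuster 2 4/13 = 30.8% → the in-house team
Overall: the in-house team 218/498 = 43.8%, Adjuster 2 237/407 = 58.2% → Adjuster 2
The in-house team wins each claim group but Adjuster 2 wins overall — the comparison reverses. The in-house team's claims skew toward moderate, which has a lower base rate.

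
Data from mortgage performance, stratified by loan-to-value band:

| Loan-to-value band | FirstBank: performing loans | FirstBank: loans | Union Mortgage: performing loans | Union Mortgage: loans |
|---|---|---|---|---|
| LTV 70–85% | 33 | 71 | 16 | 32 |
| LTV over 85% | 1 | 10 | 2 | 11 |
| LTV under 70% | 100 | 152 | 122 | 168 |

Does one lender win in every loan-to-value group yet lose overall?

No

LTV 70–85%: FirstBank 33/71 = 46.5%, Union Mortgage 16/32 = 50.0% → Union Mortgage
LTV over 85%: FirstBank 1/10 = 10.0%, Union Mortgage 2/11 = 18.2% → Union Mortgage
LTV under 70%: FirstBank 100/152 = 65.8%, Union Mortgage 122/168 = 72.6% → Union Mortgage
Overall: FirstBank 134/233 = 57.5%, Union Mortgage 140/211 = 66.4% → Union Mortgage
Union Mortgage wins overall and in every loan-to-value group — no reversal.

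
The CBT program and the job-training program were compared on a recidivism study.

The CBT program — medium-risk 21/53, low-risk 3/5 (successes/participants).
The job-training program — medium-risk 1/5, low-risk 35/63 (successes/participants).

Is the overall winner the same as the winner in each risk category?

No

Medium-risk: the CBT program 21/53 = 39.6%, the job-training program 1/5 = 20.0% → the CBT program
Low-risk: the CBT program 3/5 = 60.0%, the job-training program 35/63 = 55.6% → the CBT program
Overall: the CBT program 24/58 = 41.4%, the job-training program 36/68 = 52.9% → the job-training program
The CBT program wins each risk group but the job-training program wins overall — the comparison reverses. The CBT program's participants skew toward medium-risk, which has a lower base rate.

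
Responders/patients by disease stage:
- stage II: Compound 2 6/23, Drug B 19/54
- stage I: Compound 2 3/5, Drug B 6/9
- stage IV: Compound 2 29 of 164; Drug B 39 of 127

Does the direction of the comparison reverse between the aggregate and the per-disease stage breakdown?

Stage II: Compound 2 6/23 = 26.1%, Drug B 19/54 = 35.2% → Drug B
Stage I: Compound 2 3/5 = 60.0%, Drug B 6/9 = 66.7% → Drug B
Stage IV: Compound 2 29/164 = 17.7%, Drug B 39/127 = 30.7% → Drug B
Overall: Compound 2 38/192 = 19.8%, Drug B 64/190 = 33.7% → Drug B
Drug B wins overall and in every disease group — no reversal.

No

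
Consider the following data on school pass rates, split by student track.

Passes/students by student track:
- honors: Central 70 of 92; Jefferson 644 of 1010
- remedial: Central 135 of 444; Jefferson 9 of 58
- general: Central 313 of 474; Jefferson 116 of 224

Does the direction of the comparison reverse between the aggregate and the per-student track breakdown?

Yes

Honors: Central 70/92 = 76.1%, Jefferson 644/1010 = 63.8% → Central
Remedial: Central 135/444 = 30.4%, Jefferson 9/58 = 15.5% → Central
General: Central 313/474 = 66.0%, Jefferson 116/224 = 51.8% → Central
Overall: Central 518/1010 = 51.3%, Jefferson 769/1292 = 59.5% → Jefferson
Central wins each student group but Jefferson wins overall — the comparison reverses. Central's students skew toward remedial, which has a lower base rate.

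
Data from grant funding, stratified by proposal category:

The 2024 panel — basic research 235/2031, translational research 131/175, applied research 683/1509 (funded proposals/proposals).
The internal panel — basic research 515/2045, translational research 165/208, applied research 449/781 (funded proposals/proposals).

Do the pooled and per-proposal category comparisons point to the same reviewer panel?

Basic research: the 2024 panel 235/2031 = 11.6%, the internal panel 515/2045 = 25.2% → the internal panel
Translational research: the 2024 panel 131/175 = 74.9%, the internal panel 165/208 = 79.3% → the internal panel
Applied research: the 2024 panel 683/1509 = 45.3%, the internal panel 449/781 = 57.5% → the internal panel
Overall: the 2024 panel 1049/3715 = 28.2%, the internal panel 1129/3034 = 37.2% → the internal panel
The internal panel wins overall and in every proposal group — no reversal.

Yes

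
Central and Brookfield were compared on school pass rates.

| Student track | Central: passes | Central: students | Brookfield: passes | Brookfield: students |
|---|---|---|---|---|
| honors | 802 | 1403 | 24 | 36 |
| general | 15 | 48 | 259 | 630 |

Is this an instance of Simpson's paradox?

Honors: Central 802/1403 = 57.2%, Brookfield 24/36 = 66.7% → Brookfield
General: Central 15/48 = 31.2%, Brookfield 259/630 = 41.1% → Brookfield
Overall: Central 817/1451 = 56.3%, Brookfield 283/666 = 42.5% → Central
Brookfield wins each student group but Central wins overall — the comparison reverses. Brookfield's students skew toward general, which has a lower base rate.

Yes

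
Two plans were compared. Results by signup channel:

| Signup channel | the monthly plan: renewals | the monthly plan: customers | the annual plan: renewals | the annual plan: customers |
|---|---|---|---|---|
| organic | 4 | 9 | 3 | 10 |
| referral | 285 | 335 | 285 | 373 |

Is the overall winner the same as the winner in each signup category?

Organic: the monthly plan 4/9 = 44.4%, the annual plan 3/10 = 30.0% → the monthly plan
Referral: the monthly plan 285/335 = 85.1%, the annual plan 285/373 = 76.4% → the monthly plan
Overall: the monthly plan 289/344 = 84.0%, the annual plan 288/383 = 75.2% → the monthly plan
The monthly plan wins overall and in every signup group — no reversal.

Yes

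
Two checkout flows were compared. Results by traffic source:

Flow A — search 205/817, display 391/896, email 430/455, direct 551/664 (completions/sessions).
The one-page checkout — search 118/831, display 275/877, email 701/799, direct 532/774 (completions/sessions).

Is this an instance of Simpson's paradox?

No

Search: Flow A 205/817 = 25.1%, the one-page checkout 118/831 = 14.2% → Flow A
Display: Flow A 391/896 = 43.6%, the one-page checkout 275/877 = 31.4% → Flow A
Email: Flow A 430/455 = 94.5%, the one-page checkout 701/799 = 87.7% → Flow A
Direct: Flow A 551/664 = 83.0%, the one-page checkout 532/774 = 68.7% → Flow A
Overall: Flow A 1577/2832 = 55.7%, the one-page checkout 1626/3281 = 49.6% → Flow A
Flow A wins overall and in every traffic group — no reversal.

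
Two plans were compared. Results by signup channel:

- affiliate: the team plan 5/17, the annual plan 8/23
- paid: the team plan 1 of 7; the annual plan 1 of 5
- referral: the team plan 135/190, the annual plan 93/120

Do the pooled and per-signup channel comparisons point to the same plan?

Affiliate: the team plan 5/17 = 29.4%, the annual plan 8/23 = 34.8% → the annual plan
Paid: the team plan 1/7 = 14.3%, the annual plan 1/5 = 20.0% → the annual plan
Referral: the team plan 135/190 = 71.1%, the annual plan 93/120 = 77.5% → the annual plan
Overall: the team plan 141/214 = 65.9%, the annual plan 102/148 = 68.9% → the annual plan
The annual plan wins overall and in every signup group — no reversal.

Yes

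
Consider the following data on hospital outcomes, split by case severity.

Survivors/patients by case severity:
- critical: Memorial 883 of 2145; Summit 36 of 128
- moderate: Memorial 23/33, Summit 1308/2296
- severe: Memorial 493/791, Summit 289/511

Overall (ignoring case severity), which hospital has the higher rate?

Critical: Memorial 883/2145 = 41.2%, Summit 36/128 = 28.1% → Memorial
Moderate: Memorial 23/33 = 69.7%, Summit 1308/2296 = 57.0% → Memorial
Severe: Memorial 493/791 = 62.3%, Summit 289/511 = 56.6% → Memorial
Overall: Memorial 1399/2969 = 47.1%, Summit 1633/2935 = 55.6% → Summit
(Memorial wins every case group but Summit wins overall — Memorial's patients skew toward the low-rate critical group.)

Summit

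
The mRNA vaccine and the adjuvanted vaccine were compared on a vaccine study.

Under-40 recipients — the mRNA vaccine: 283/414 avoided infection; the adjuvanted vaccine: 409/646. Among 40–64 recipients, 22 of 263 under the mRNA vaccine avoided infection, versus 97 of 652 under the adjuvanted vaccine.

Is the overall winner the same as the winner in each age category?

No

Under-40: the mRNA vaccine 283/414 = 68.4%, the adjuvanted vaccine 409/646 = 63.3% → the mRNA vaccine
40–64: the mRNA vaccine 22/263 = 8.4%, the adjuvanted vaccine 97/652 = 14.9% → the adjuvanted vaccine
Overall: the mRNA vaccine 305/677 = 45.1%, the adjuvanted vaccine 506/1298 = 39.0% → the mRNA vaccine
Neither sweeps: the mRNA vaccine wins 1 of 2 groups, the adjuvanted vaccine wins 1. The mRNA vaccine wins overall but not every group — no Simpson reversal.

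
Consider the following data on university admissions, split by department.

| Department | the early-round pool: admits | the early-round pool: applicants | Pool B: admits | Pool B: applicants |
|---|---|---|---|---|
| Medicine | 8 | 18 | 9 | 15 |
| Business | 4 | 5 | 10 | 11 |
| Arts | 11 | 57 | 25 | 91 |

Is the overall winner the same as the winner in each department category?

Yes

Medicine: the early-round pool 8/18 = 44.4%, Pool B 9/15 = 60.0% → Pool B
Business: the early-round pool 4/5 = 80.0%, Pool B 10/11 = 90.9% → Pool B
Arts: the early-round pool 11/57 = 19.3%, Pool B 25/91 = 27.5% → Pool B
Overall: the early-round pool 23/80 = 28.8%, Pool B 44/117 = 37.6% → Pool B
Pool B wins overall and in every department group — no reversal.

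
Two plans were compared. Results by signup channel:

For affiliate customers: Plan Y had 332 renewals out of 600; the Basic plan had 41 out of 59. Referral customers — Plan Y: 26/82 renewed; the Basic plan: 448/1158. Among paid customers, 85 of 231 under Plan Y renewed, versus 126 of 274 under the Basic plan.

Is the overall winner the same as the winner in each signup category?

Affiliate: Plan Y 332/600 = 55.3%, the Basic plan 41/59 = 69.5% → the Basic plan
Referral: Plan Y 26/82 = 31.7%, the Basic plan 448/1158 = 38.7% → the Basic plan
Paid: Plan Y 85/231 = 36.8%, the Basic plan 126/274 = 46.0% → the Basic plan
Overall: Plan Y 443/913 = 48.5%, the Basic plan 615/1491 = 41.2% → Plan Y
The Basic plan wins each signup group but Plan Y wins overall — the comparison reverses. The Basic plan's customers skew toward referral, which has a lower base rate.

No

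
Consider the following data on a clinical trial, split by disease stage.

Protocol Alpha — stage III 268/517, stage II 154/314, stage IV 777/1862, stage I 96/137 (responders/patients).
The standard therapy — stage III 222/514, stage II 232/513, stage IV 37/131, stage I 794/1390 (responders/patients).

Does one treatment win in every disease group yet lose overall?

Stage III: Protocol Alpha 268/517 = 51.8%, the standard therapy 222/514 = 43.2% → Protocol Alpha
Stage II: Protocol Alpha 154/314 = 49.0%, the standard therapy 232/513 = 45.2% → Protocol Alpha
Stage IV: Protocol Alpha 777/1862 = 41.7%, the standard therapy 37/131 = 28.2% → Protocol Alpha
Stage I: Protocol Alpha 96/137 = 70.1%, the standard therapy 794/1390 = 57.1% → Protocol Alpha
Overall: Protocol Alpha 1295/2830 = 45.8%, the standard therapy 1285/2548 = 50.4% → the standard therapy
Protocol Alpha wins each disease group but the standard therapy wins overall — the comparison reverses. Protocol Alpha's patients skew toward stage IV, which has a lower base rate.

Yes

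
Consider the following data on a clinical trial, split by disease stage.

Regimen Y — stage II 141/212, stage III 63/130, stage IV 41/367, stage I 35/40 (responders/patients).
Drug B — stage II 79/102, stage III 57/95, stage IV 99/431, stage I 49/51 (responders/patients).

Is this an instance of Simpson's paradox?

No

Stage II: Regimen Y 141/212 = 66.5%, Drug B 79/102 = 77.5% → Drug B
Stage III: Regimen Y 63/130 = 48.5%, Drug B 57/95 = 60.0% → Drug B
Stage IV: Regimen Y 41/367 = 11.2%, Drug B 99/431 = 23.0% → Drug B
Stage I: Regimen Y 35/40 = 87.5%, Drug B 49/51 = 96.1% → Drug B
Overall: Regimen Y 280/749 = 37.4%, Drug B 284/679 = 41.8% → Drug B
Drug B wins overall and in every disease group — no reversal.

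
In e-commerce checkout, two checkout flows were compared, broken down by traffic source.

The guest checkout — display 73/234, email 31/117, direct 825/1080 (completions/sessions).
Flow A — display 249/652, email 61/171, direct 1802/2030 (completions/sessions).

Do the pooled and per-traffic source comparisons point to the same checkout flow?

Display: the guest checkout 73/234 = 31.2%, Flow A 249/652 = 38.2% → Flow A
Email: the guest checkout 31/117 = 26.5%, Flow A 61/171 = 35.7% → Flow A
Direct: the guest checkout 825/1080 = 76.4%, Flow A 1802/2030 = 88.8% → Flow A
Overall: the guest checkout 929/1431 = 64.9%, Flow A 2112/2853 = 74.0% → Flow A
Flow A wins overall and in every traffic group — no reversal.

Yes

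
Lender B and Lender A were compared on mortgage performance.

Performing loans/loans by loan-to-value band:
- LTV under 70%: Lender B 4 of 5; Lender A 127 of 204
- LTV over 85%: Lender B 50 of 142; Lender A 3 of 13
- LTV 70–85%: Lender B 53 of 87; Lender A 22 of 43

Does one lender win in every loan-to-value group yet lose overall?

Yes

LTV under 70%: Lender B 4/5 = 80.0%, Lender A 127/204 = 62.3% → Lender B
LTV over 85%: Lender B 50/142 = 35.2%, Lender A 3/13 = 23.1% → Lender B
LTV 70–85%: Lender B 53/87 = 60.9%, Lender A 22/43 = 51.2% → Lender B
Overall: Lender B 107/234 = 45.7%, Lender A 152/260 = 58.5% → Lender A
Lender B wins each loan-to-value group but Lender A wins overall — the comparison reverses. Lender B's loans skew toward LTV over 85%, which has a lower base rate.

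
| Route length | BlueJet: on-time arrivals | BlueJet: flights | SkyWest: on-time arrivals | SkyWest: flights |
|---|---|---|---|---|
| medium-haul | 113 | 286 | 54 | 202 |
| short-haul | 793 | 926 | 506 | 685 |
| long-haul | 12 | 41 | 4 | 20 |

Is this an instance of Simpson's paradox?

No

Medium-haul: BlueJet 113/286 = 39.5%, SkyWest 54/202 = 26.7% → BlueJet
Short-haul: BlueJet 793/926 = 85.6%, SkyWest 506/685 = 73.9% → BlueJet
Long-haul: BlueJet 12/41 = 29.3%, SkyWest 4/20 = 20.0% → BlueJet
Overall: BlueJet 918/1253 = 73.3%, SkyWest 564/907 = 62.2% → BlueJet
BlueJet wins overall and in every route group — no reversal.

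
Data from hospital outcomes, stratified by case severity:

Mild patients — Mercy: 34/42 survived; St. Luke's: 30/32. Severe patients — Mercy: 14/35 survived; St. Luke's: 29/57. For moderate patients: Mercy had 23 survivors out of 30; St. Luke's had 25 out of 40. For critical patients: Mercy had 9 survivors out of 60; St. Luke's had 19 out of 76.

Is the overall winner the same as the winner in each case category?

No

Mild: Mercy 34/42 = 81.0%, St. Luke's 30/32 = 93.8% → St. Luke's
Severe: Mercy 14/35 = 40.0%, St. Luke's 29/57 = 50.9% → St. Luke's
Moderate: Mercy 23/30 = 76.7%, St. Luke's 25/40 = 62.5% → Mercy
Critical: Mercy 9/60 = 15.0%, St. Luke's 19/76 = 25.0% → St. Luke's
Overall: Mercy 80/167 = 47.9%, St. Luke's 103/205 = 50.2% → St. Luke's
Neither sweeps: Mercy wins 1 of 4 groups, St. Luke's wins 3. St. Luke's wins overall but not every group — no Simpson reversal.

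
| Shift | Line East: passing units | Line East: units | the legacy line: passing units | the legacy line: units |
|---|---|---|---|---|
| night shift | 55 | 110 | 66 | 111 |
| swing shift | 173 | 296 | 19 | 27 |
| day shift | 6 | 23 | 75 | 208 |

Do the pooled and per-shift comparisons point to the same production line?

Night shift: Line East 55/110 = 50.0%, the legacy line 66/111 = 59.5% → the legacy line
Swing shift: Line East 173/296 = 58.4%, the legacy line 19/27 = 70.4% → the legacy line
Day shift: Line East 6/23 = 26.1%, the legacy line 75/208 = 36.1% → the legacy line
Overall: Line East 234/429 = 54.5%, the legacy line 160/346 = 46.2% → Line East
The legacy line wins each shift group but Line East wins overall — the comparison reverses. The legacy line's units skew toward day shift, which has a lower base rate.

No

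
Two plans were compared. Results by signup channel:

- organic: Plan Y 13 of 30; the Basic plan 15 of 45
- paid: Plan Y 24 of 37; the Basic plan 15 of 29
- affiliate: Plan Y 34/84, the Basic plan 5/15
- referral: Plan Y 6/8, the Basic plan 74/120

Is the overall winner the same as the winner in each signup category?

Organic: Plan Y 13/30 = 43.3%, the Basic plan 15/45 = 33.3% → Plan Y
Paid: Plan Y 24/37 = 64.9%, the Basic plan 15/29 = 51.7% → Plan Y
Affiliate: Plan Y 34/84 = 40.5%, the Basic plan 5/15 = 33.3% → Plan Y
Referral: Plan Y 6/8 = 75.0%, the Basic plan 74/120 = 61.7% → Plan Y
Overall: Plan Y 77/159 = 48.4%, the Basic plan 109/209 = 52.2% → the Basic plan
Plan Y wins each signup group but the Basic plan wins overall — the comparison reverses. Plan Y's customers skew toward affiliate, which has a lower base rate.

No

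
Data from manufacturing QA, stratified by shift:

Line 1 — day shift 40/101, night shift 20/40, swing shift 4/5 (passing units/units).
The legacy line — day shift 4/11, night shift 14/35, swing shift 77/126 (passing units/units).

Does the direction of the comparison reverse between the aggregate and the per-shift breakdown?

Yes

Day shift: Line 1 40/101 = 39.6%, the legacy line 4/11 = 36.4% → Line 1
Night shift: Line 1 20/40 = 50.0%, the legacy line 14/35 = 40.0% → Line 1
Swing shift: Line 1 4/5 = 80.0%, the legacy line 77/126 = 61.1% → Line 1
Overall: Line 1 64/146 = 43.8%, the legacy line 95/172 = 55.2% → the legacy line
Line 1 wins each shift group but the legacy line wins overall — the comparison reverses. Line 1's units skew toward day shift, which has a lower base rate.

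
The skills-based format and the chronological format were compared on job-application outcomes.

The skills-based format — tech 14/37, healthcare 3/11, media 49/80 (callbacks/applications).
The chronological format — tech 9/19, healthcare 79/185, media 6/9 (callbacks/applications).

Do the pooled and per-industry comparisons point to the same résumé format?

Tech: the skills-based format 14/37 = 37.8%, the chronological format 9/19 = 47.4% → the chronological format
Healthcare: the skills-based format 3/11 = 27.3%, the chronological format 79/185 = 42.7% → the chronological format
Media: the skills-based format 49/80 = 61.2%, the chronological format 6/9 = 66.7% → the chronological format
Overall: the skills-based format 66/128 = 51.6%, the chronological format 94/213 = 44.1% → the skills-based format
The chronological format wins each industry group but the skills-based format wins overall — the comparison reverses. The chronological format's applications skew toward healthcare, which has a lower base rate.

No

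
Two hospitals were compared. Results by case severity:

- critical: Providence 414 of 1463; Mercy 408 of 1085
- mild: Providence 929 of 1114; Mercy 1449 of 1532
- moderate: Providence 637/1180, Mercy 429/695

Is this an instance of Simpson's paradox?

No

Critical: Providence 414/1463 = 28.3%, Mercy 408/1085 = 37.6% → Mercy
Mild: Providence 929/1114 = 83.4%, Mercy 1449/1532 = 94.6% → Mercy
Moderate: Providence 637/1180 = 54.0%, Mercy 429/695 = 61.7% → Mercy
Overall: Providence 1980/3757 = 52.7%, Mercy 2286/3312 = 69.0% → Mercy
Mercy wins overall and in every case group — no reversal.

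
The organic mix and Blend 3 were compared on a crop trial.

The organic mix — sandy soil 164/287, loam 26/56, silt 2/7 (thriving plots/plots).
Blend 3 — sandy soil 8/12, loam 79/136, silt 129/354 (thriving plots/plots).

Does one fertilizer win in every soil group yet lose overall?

Sandy soil: the organic mix 164/287 = 57.1%, Blend 3 8/12 = 66.7% → Blend 3
Loam: the organic mix 26/56 = 46.4%, Blend 3 79/136 = 58.1% → Blend 3
Silt: the organic mix 2/7 = 28.6%, Blend 3 129/354 = 36.4% → Blend 3
Overall: the organic mix 192/350 = 54.9%, Blend 3 216/502 = 43.0% → the organic mix
Blend 3 wins each soil group but the organic mix wins overall — the comparison reverses. Blend 3's plots skew toward silt, which has a lower base rate.

Yes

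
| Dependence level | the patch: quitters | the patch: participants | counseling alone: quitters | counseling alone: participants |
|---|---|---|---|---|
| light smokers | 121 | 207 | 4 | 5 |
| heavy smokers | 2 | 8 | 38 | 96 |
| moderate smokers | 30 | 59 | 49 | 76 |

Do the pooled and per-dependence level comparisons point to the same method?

Light smokers: the patch 121/207 = 58.5%, counseling alone 4/5 = 80.0% → counseling alone
Heavy smokers: the patch 2/8 = 25.0%, counseling alone 38/96 = 39.6% → counseling alone
Moderate smokers: the patch 30/59 = 50.8%, counseling alone 49/76 = 64.5% → counseling alone
Overall: the patch 153/274 = 55.8%, counseling alone 91/177 = 51.4% → the patch
Counseling alone wins each dependence group but the patch wins overall — the comparison reverses. Counseling alone's participants skew toward heavy smokers, which has a lower base rate.

No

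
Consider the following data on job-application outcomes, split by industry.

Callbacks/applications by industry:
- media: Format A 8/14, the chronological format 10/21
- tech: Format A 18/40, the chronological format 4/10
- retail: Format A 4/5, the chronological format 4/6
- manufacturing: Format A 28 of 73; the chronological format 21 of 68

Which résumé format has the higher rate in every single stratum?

Media: Format A 8/14 = 57.1%, the chronological format 10/21 = 47.6% → Format A
Tech: Format A 18/40 = 45.0%, the chronological format 4/10 = 40.0% → Format A
Retail: Format A 4/5 = 80.0%, the chronological format 4/6 = 66.7% → Format A
Manufacturing: Format A 28/73 = 38.4%, the chronological format 21/68 = 30.9% → Format A
Format A has the higher rate in all 4 groups.

Format A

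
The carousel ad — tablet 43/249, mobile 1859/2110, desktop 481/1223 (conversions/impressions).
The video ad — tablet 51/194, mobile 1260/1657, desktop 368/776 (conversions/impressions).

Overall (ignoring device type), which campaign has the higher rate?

the carousel ad

Tablet: the carousel ad 43/249 = 17.3%, the video ad 51/194 = 26.3% → the video ad
Mobile: the carousel ad 1859/2110 = 88.1%, the video ad 1260/1657 = 76.0% → the carousel ad
Desktop: the carousel ad 481/1223 = 39.3%, the video ad 368/776 = 47.4% → the video ad
Overall: the carousel ad 2383/3582 = 66.5%, the video ad 1679/2627 = 63.9% → the carousel ad
(Neither sweeps every device group, but the carousel ad has the higher pooled rate.)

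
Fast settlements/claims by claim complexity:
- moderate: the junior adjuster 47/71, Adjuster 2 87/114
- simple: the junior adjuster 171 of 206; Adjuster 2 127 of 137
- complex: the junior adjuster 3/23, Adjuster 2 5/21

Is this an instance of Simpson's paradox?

No

Moderate: the junior adjuster 47/71 = 66.2%, Adjuster 2 87/114 = 76.3% → Adjuster 2
Simple: the junior adjuster 171/206 = 83.0%, Adjuster 2 127/137 = 92.7% → Adjuster 2
Complex: the junior adjuster 3/23 = 13.0%, Adjuster 2 5/21 = 23.8% → Adjuster 2
Overall: the junior adjuster 221/300 = 73.7%, Adjuster 2 219/272 = 80.5% → Adjuster 2
Adjuster 2 wins overall and in every claim group — no reversal.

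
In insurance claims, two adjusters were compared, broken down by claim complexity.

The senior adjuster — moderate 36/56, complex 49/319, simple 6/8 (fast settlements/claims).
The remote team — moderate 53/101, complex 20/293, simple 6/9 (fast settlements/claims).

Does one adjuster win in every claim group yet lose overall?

Moderate: the senior adjuster 36/56 = 64.3%, the remote team 53/101 = 52.5% → the senior adjuster
Complex: the senior adjuster 49/319 = 15.4%, the remote team 20/293 = 6.8% → the senior adjuster
Simple: the senior adjuster 6/8 = 75.0%, the remote team 6/9 = 66.7% → the senior adjuster
Overall: the senior adjuster 91/383 = 23.8%, the remote team 79/403 = 19.6% → the senior adjuster
The senior adjuster wins overall and in every claim group — no reversal.

No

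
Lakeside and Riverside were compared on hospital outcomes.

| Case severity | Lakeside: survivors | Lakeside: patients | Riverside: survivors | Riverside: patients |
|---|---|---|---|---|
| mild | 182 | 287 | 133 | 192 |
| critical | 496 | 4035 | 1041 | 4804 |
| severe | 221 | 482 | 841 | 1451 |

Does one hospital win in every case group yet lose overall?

No

Mild: Lakeside 182/287 = 63.4%, Riverside 133/192 = 69.3% → Riverside
Critical: Lakeside 496/4035 = 12.3%, Riverside 1041/4804 = 21.7% → Riverside
Severe: Lakeside 221/482 = 45.9%, Riverside 841/1451 = 58.0% → Riverside
Overall: Lakeside 899/4804 = 18.7%, Riverside 2015/6447 = 31.3% → Riverside
Riverside wins overall and in every case group — no reversal.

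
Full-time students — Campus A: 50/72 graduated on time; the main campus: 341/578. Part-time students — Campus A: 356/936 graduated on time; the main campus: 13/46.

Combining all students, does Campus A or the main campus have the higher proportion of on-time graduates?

Full-time: Campus A 50/72 = 69.4%, the main campus 341/578 = 59.0% → Campus A
Part-time: Campus A 356/936 = 38.0%, the main campus 13/46 = 28.3% → Campus A
Overall: Campus A 406/1008 = 40.3%, the main campus 354/624 = 56.7% → the main campus
(Campus A wins every enrollment group but the main campus wins overall — Campus A's students skew toward the low-rate part-time group.)

the main campus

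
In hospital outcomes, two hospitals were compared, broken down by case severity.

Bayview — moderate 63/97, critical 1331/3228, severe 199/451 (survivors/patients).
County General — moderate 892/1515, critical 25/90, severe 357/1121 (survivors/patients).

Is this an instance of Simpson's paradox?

Yes

Moderate: Bayview 63/97 = 64.9%, County General 892/1515 = 58.9% → Bayview
Critical: Bayview 1331/3228 = 41.2%, County General 25/90 = 27.8% → Bayview
Severe: Bayview 199/451 = 44.1%, County General 357/1121 = 31.8% → Bayview
Overall: Bayview 1593/3776 = 42.2%, County General 1274/2726 = 46.7% → County General
Bayview wins each case group but County General wins overall — the comparison reverses. Bayview's patients skew toward critical, which has a lower base rate.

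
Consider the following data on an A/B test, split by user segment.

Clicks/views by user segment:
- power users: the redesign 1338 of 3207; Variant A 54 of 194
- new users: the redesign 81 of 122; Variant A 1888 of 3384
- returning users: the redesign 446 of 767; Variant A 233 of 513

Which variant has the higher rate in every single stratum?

Power users: the redesign 1338/3207 = 41.7%, Variant A 54/194 = 27.8% → the redesign
New users: the redesign 81/122 = 66.4%, Variant A 1888/3384 = 55.8% → the redesign
Returning users: the redesign 446/767 = 58.1%, Variant A 233/513 = 45.4% → the redesign
The redesign has the higher rate in all 3 groups.

the redesign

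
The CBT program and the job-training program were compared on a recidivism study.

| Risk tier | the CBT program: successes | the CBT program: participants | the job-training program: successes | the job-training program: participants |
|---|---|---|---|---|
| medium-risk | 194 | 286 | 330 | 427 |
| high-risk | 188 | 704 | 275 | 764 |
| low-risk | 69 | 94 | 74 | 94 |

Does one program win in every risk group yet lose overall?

Medium-risk: the CBT program 194/286 = 67.8%, the job-training program 330/427 = 77.3% → the job-training program
High-risk: the CBT program 188/704 = 26.7%, the job-training program 275/764 = 36.0% → the job-training program
Low-risk: the CBT program 69/94 = 73.4%, the job-training program 74/94 = 78.7% → the job-training program
Overall: the CBT program 451/1084 = 41.6%, the job-training program 679/1285 = 52.8% → the job-training program
The job-training program wins overall and in every risk group — no reversal.

No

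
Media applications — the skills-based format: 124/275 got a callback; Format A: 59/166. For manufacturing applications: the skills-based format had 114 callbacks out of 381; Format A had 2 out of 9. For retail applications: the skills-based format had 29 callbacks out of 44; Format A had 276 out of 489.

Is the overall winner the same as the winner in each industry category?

No

Media: the skills-based format 124/275 = 45.1%, Format A 59/166 = 35.5% → the skills-based format
Manufacturing: the skills-based format 114/381 = 29.9%, Format A 2/9 = 22.2% → the skills-based format
Retail: the skills-based format 29/44 = 65.9%, Format A 276/489 = 56.4% → the skills-based format
Overall: the skills-based format 267/700 = 38.1%, Format A 337/664 = 50.8% → Format A
The skills-based format wins each industry group but Format A wins overall — the comparison reverses. The skills-based format's applications skew toward manufacturing, which has a lower base rate.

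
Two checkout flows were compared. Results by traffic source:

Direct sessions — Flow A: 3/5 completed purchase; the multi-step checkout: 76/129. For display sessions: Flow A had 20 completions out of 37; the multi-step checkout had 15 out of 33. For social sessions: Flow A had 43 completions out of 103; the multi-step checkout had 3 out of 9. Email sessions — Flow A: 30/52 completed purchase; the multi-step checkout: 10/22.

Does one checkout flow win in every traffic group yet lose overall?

Yes

Direct: Flow A 3/5 = 60.0%, the multi-step checkout 76/129 = 58.9% → Flow A
Display: Flow A 20/37 = 54.1%, the multi-step checkout 15/33 = 45.5% → Flow A
Social: Flow A 43/103 = 41.7%, the multi-step checkout 3/9 = 33.3% → Flow A
Email: Flow A 30/52 = 57.7%, the multi-step checkout 10/22 = 45.5% → Flow A
Overall: Flow A 96/197 = 48.7%, the multi-step checkout 104/193 = 53.9% → the multi-step checkout
Flow A wins each traffic group but the multi-step checkout wins overall — the comparison reverses. Flow A's sessions skew toward social, which has a lower base rate.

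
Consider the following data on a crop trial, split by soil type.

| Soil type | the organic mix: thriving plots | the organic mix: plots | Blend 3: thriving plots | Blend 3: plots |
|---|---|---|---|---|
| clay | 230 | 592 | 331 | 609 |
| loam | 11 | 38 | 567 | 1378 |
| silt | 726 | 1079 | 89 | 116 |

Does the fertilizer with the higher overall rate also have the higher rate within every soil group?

No

Clay: the organic mix 230/592 = 38.9%, Blend 3 331/609 = 54.4% → Blend 3
Loam: the organic mix 11/38 = 28.9%, Blend 3 567/1378 = 41.1% → Blend 3
Silt: the organic mix 726/1079 = 67.3%, Blend 3 89/116 = 76.7% → Blend 3
Overall: the organic mix 967/1709 = 56.6%, Blend 3 987/2103 = 46.9% → the organic mix
Blend 3 wins each soil group but the organic mix wins overall — the comparison reverses. Blend 3's plots skew toward loam, which has a lower base rate.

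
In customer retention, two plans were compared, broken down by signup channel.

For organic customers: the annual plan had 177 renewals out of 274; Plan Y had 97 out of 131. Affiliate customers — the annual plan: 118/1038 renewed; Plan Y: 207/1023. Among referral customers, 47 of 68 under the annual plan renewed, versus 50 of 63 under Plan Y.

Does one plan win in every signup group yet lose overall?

Organic: the annual plan 177/274 = 64.6%, Plan Y 97/131 = 74.0% → Plan Y
Affiliate: the annual plan 118/1038 = 11.4%, Plan Y 207/1023 = 20.2% → Plan Y
Referral: the annual plan 47/68 = 69.1%, Plan Y 50/63 = 79.4% → Plan Y
Overall: the annual plan 342/1380 = 24.8%, Plan Y 354/1217 = 29.1% → Plan Y
Plan Y wins overall and in every signup group — no reversal.

No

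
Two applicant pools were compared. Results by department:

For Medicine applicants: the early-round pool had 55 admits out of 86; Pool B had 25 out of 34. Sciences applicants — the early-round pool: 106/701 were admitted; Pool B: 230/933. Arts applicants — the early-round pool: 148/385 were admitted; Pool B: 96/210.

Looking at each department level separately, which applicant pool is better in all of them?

Pool B

Medicine: the early-round pool 55/86 = 64.0%, Pool B 25/34 = 73.5% → Pool B
Sciences: the early-round pool 106/701 = 15.1%, Pool B 230/933 = 24.7% → Pool B
Arts: the early-round pool 148/385 = 38.4%, Pool B 96/210 = 45.7% → Pool B
Pool B has the higher rate in all 3 groups.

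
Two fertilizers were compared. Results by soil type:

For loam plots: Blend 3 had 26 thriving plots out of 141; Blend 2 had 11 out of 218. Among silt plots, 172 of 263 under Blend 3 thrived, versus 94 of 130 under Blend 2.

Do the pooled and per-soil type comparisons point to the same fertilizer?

No

Loam: Blend 3 26/141 = 18.4%, Blend 2 11/218 = 5.0% → Blend 3
Silt: Blend 3 172/263 = 65.4%, Blend 2 94/130 = 72.3% → Blend 2
Overall: Blend 3 198/404 = 49.0%, Blend 2 105/348 = 30.2% → Blend 3
Neither sweeps: Blend 3 wins 1 of 2 groups, Blend 2 wins 1. Blend 3 wins overall but not every group — no Simpson reversal.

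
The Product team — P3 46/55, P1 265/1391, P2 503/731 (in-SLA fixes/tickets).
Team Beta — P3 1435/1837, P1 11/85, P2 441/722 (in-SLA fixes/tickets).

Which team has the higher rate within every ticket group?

P3: the Product team 46/55 = 83.6%, Team Beta 1435/1837 = 78.1% → the Product team
P1: the Product team 265/1391 = 19.1%, Team Beta 11/85 = 12.9% → the Product team
P2: the Product team 503/731 = 68.8%, Team Beta 441/722 = 61.1% → the Product team
The Product team has the higher rate in all 3 groups.

the Product team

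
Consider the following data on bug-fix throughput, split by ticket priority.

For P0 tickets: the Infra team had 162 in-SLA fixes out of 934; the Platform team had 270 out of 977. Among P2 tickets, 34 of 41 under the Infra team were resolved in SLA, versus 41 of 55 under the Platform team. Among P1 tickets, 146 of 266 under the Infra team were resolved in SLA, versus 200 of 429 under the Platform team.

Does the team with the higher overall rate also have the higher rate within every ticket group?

P0: the Infra team 162/934 = 17.3%, the Platform team 270/977 = 27.6% → the Platform team
P2: the Infra team 34/41 = 82.9%, the Platform team 41/55 = 74.5% → the Infra team
P1: the Infra team 146/266 = 54.9%, the Platform team 200/429 = 46.6% → the Infra team
Overall: the Infra team 342/1241 = 27.6%, the Platform team 511/1461 = 35.0% → the Platform team
Neither sweeps: the Infra team wins 2 of 3 groups, the Platform team wins 1. The Platform team wins overall but not every group — no Simpson reversal.

No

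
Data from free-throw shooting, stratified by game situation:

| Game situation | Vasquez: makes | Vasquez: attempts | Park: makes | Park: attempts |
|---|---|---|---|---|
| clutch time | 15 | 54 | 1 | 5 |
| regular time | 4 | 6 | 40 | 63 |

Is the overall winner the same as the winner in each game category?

No

Clutch time: Vasquez 15/54 = 27.8%, Park 1/5 = 20.0% → Vasquez
Regular time: Vasquez 4/6 = 66.7%, Park 40/63 = 63.5% → Vasquez
Overall: Vasquez 19/60 = 31.7%, Park 41/68 = 60.3% → Park
Vasquez wins each game group but Park wins overall — the comparison reverses. Vasquez's attempts skew toward clutch time, which has a lower base rate.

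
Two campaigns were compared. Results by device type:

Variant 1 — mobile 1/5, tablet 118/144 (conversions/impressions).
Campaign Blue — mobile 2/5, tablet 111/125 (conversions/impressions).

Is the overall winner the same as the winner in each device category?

Yes

Mobile: Variant 1 1/5 = 20.0%, Campaign Blue 2/5 = 40.0% → Campaign Blue
Tablet: Variant 1 118/144 = 81.9%, Campaign Blue 111/125 = 88.8% → Campaign Blue
Overall: Variant 1 119/149 = 79.9%, Campaign Blue 113/130 = 86.9% → Campaign Blue
Campaign Blue wins overall and in every device group — no reversal.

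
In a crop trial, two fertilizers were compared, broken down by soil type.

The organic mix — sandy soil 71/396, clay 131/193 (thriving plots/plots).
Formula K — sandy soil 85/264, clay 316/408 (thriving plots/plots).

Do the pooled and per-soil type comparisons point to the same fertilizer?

Yes

Sandy soil: the organic mix 71/396 = 17.9%, Formula K 85/264 = 32.2% → Formula K
Clay: the organic mix 131/193 = 67.9%, Formula K 316/408 = 77.5% → Formula K
Overall: the organic mix 202/589 = 34.3%, Formula K 401/672 = 59.7% → Formula K
Formula K wins overall and in every soil group — no reversal.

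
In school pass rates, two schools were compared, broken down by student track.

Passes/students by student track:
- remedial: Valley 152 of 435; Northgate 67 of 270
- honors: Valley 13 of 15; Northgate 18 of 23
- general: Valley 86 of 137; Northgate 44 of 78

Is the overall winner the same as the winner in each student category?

Remedial: Valley 152/435 = 34.9%, Northgate 67/270 = 24.8% → Valley
Honors: Valley 13/15 = 86.7%, Northgate 18/23 = 78.3% → Valley
General: Valley 86/137 = 62.8%, Northgate 44/78 = 56.4% → Valley
Overall: Valley 251/587 = 42.8%, Northgate 129/371 = 34.8% → Valley
Valley wins overall and in every student group — no reversal.

Yes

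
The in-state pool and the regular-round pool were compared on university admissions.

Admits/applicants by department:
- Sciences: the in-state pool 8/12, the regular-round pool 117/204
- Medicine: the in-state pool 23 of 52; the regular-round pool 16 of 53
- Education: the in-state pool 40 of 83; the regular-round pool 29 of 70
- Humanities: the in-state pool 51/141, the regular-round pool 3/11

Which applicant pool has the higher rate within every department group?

the in-state pool

Sciences: the in-state pool 8/12 = 66.7%, the regular-round pool 117/204 = 57.4% → the in-state pool
Medicine: the in-state pool 23/52 = 44.2%, the regular-round pool 16/53 = 30.2% → the in-state pool
Education: the in-state pool 40/83 = 48.2%, the regular-round pool 29/70 = 41.4% → the in-state pool
Humanities: the in-state pool 51/141 = 36.2%, the regular-round pool 3/11 = 27.3% → the in-state pool
The in-state pool has the higher rate in all 4 groups.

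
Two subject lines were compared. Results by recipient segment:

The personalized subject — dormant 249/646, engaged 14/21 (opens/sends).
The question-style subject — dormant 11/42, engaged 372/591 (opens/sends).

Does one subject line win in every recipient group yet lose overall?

Yes

Dormant: the personalized subject 249/646 = 38.5%, the question-style subject 11/42 = 26.2% → the personalized subject
Engaged: the personalized subject 14/21 = 66.7%, the question-style subject 372/591 = 62.9% → the personalized subject
Overall: the personalized subject 263/667 = 39.4%, the question-style subject 383/633 = 60.5% → the question-style subject
The personalized subject wins each recipient group but the question-style subject wins overall — the comparison reverses. The personalized subject's sends skew toward dormant, which has a lower base rate.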